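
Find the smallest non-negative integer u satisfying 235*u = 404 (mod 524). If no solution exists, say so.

gcd(235, 524) = 1, so a unique solution mod 524 exists.
235⁻¹ ≡ 359 (mod 524).
u ≡ 359*404 ≡ 412 (mod 524).

412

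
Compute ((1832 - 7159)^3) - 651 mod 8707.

6017

1832 - 7159 = -5327 ≡ 3380 (mod 8707)
(3380)^3 ≡ 6668 (mod 8707)
6668 - 651 = 6017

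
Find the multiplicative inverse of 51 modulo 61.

6

By the extended Euclidean algorithm:
61 = 1*51 + 10
51 = 5*10 + 1
10 = 10*1 + 0
gcd(51, 61) = 1, so the inverse exists.
Back-substitute for 1:
1 = 1*51 − 5*10
  = −5*61 + 6*51
So 51⁻¹ ≡ 6 (mod 61).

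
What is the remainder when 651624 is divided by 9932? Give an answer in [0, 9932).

6044

651624 = 65×9932 + 6044, so 651624 ≡ 6044 (mod 9932).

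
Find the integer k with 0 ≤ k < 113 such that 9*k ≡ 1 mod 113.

113 = 12·9 + 5
9 = 1·5 + 4
5 = 1·4 + 1
4 = 4·1 + 0
gcd(9, 113) = 1, so the inverse exists.
Back-substitute for 1:
1 = 1·5 − 1·4
  = −1·9 + 2·5
  = 2·113 − 25·9
So 9⁻¹ ≡ −25 ≡ 88 (mod 113).

88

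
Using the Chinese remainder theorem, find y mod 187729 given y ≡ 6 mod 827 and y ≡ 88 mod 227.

827⁻¹ mod 227: 827×14 ≡ 1 (mod 227), so 827⁻¹ ≡ 14.
y = 6 + 827×((88 − 6)×14 mod 227) = 6 + 827×13 = 10757.
Check: 10757 mod 827 = 6, 10757 mod 227 = 88. ✓

10757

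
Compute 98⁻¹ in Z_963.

963 = 9*98 + 81
98 = 1*81 + 17
81 = 4*17 + 13
17 = 1*13 + 4
13 = 3*4 + 1
4 = 4*1 + 0
gcd(98, 963) = 1, so the inverse exists.
Bézout: 1 = 23*963 − 226*98.
So 98⁻¹ ≡ −226 ≡ 737 (mod 963).

737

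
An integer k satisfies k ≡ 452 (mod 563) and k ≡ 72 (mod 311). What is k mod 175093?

152462

563⁻¹ mod 311: 563·253 ≡ 1 (mod 311), so 563⁻¹ ≡ 253.
k = 452 + 563·((72 − 452)·253 mod 311) = 452 + 563·270 = 152462.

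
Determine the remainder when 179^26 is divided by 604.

425

Compute successive squares:
26 in binary is 11010, i.e. 26 = 16 + 8 + 2.
179^1 ≡ 179 (mod 604)
179^2 ≡ 179^2 = 32041 ≡ 29 (mod 604)
179^4 ≡ 29^2 = 841 ≡ 237 (mod 604)
179^8 ≡ 237^2 = 56169 ≡ 601 (mod 604)
179^16 ≡ 601^2 = 361201 ≡ 9 (mod 604)
179^26 = 179^16 * 179^8 * 179^2 ≡ 9 * 601 * 29 (mod 604).
Accumulate the product:
9 * 601 = 5409 ≡ 577
577 * 29 = 16733 ≡ 425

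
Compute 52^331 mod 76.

Using repeated squaring:
331 in binary is 101001011, i.e. 331 = 256 + 64 + 8 + 2 + 1.
52^1 ≡ 52 (mod 76)
52^2 ≡ 52^2 = 2704 ≡ 44 (mod 76)
52^4 ≡ 44^2 = 1936 ≡ 36 (mod 76)
52^8 ≡ 36^2 = 1296 ≡ 4 (mod 76)
52^16 ≡ 4^2 = 16 (mod 76)
52^32 ≡ 16^2 = 256 ≡ 28 (mod 76)
52^64 ≡ 28^2 = 784 ≡ 24 (mod 76)
52^128 ≡ 24^2 = 576 ≡ 44 (mod 76)
52^256 ≡ 44^2 = 1936 ≡ 36 (mod 76)
52^331 = 52^256 · 52^64 · 52^8 · 52^2 · 52^1 ≡ 36 · 24 · 4 · 44 · 52 (mod 76).
Accumulate the product:
36 · 24 = 864 ≡ 28
28 · 4 = 112 ≡ 36
36 · 44 = 1584 ≡ 64
64 · 52 = 3328 ≡ 60

60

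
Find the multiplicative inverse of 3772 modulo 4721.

4721 = 1*3772 + 949
3772 = 3*949 + 925
949 = 1*925 + 24
925 = 38*24 + 13
24 = 1*13 + 11
13 = 1*11 + 2
11 = 5*2 + 1
2 = 2*1 + 0
gcd(3772, 4721) = 1, so the inverse exists.
Back-substitute for 1:
1 = 1*11 − 5*2
  = −5*13 + 6*11
  = 6*24 − 11*13
  = −11*925 + 424*24
  = 424*949 − 435*925
  = −435*3772 + 1729*949
  = 1729*4721 − 2164*3772
So 3772⁻¹ ≡ −2164 ≡ 2557 (mod 4721).

2557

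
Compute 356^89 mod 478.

336

356^1 ≡ 356 (mod 478)
356^2 ≡ 356^2 = 126736 ≡ 66 (mod 478)
356^4 ≡ 66^2 = 4356 ≡ 54 (mod 478)
356^8 ≡ 54^2 = 2916 ≡ 48 (mod 478)
356^16 ≡ 48^2 = 2304 ≡ 392 (mod 478)
356^32 ≡ 392^2 = 153664 ≡ 226 (mod 478)
356^64 ≡ 226^2 = 51076 ≡ 408 (mod 478)
356^89 = 356^64 · 356^16 · 356^8 · 356^1 ≡ 408 · 392 · 48 · 356 (mod 478).
Accumulate the product:
408 · 392 = 159936 ≡ 284
284 · 48 = 13632 ≡ 248
248 · 356 = 88288 ≡ 336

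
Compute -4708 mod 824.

236

-4708 = -6×824 + 236, so -4708 ≡ 236 (mod 824).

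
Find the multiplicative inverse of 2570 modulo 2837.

2837 = 1·2570 + 267
2570 = 9·267 + 167
267 = 1·167 + 100
167 = 1·100 + 67
100 = 1·67 + 33
67 = 2·33 + 1
33 = 33·1 + 0
gcd(2570, 2837) = 1, so the inverse exists.
Back-substitute for 1:
1 = 1·67 − 2·33
  = −2·100 + 3·67
  = 3·167 − 5·100
  = −5·267 + 8·167
  = 8·2570 − 77·267
  = −77·2837 + 85·2570
So 2570⁻¹ ≡ 85 (mod 2837).

85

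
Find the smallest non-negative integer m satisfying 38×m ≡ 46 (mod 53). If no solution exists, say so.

4

gcd(38, 53) = 1, so a unique solution mod 53 exists.
38⁻¹ ≡ 7 (mod 53).
m ≡ 7×46 ≡ 4 (mod 53).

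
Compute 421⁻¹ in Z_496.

By the extended Euclidean algorithm:
496 = 1*421 + 75
421 = 5*75 + 46
75 = 1*46 + 29
46 = 1*29 + 17
29 = 1*17 + 12
17 = 1*12 + 5
12 = 2*5 + 2
5 = 2*2 + 1
2 = 2*1 + 0
gcd(421, 496) = 1, so the inverse exists.
Back-substitute for 1:
1 = 1*5 − 2*2
  = −2*12 + 5*5
  = 5*17 − 7*12
  = −7*29 + 12*17
  = 12*46 − 19*29
  = −19*75 + 31*46
  = 31*421 − 174*75
  = −174*496 + 205*421
So 421⁻¹ ≡ 205 (mod 496).

205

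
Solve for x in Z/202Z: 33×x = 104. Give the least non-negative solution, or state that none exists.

46

gcd(33, 202) = 1, so a unique solution mod 202 exists.
33⁻¹ ≡ 49 (mod 202).
x ≡ 49×104 ≡ 46 (mod 202).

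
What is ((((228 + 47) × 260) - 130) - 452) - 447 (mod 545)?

228 + 47 = 275
275 × 260 = 71500 ≡ 105 (mod 545)
105 - 130 = -25 ≡ 520 (mod 545)
520 - 452 = 68
68 - 447 = -379 ≡ 166 (mod 545)

166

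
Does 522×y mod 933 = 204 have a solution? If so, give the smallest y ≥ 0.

gcd(522, 933) = 3, and 3 | 204, so solutions exist.
Divide through by 3: 174×y = 68 (mod 311).
174⁻¹ ≡ 227 (mod 311).
y ≡ 227×68 ≡ 197 (mod 311).
The smallest non-negative solution is y = 197.

197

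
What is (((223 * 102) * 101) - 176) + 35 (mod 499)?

223 * 102 = 22746 ≡ 291 (mod 499)
291 * 101 = 29391 ≡ 449 (mod 499)
449 - 176 = 273
273 + 35 = 308

308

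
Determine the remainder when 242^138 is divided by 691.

132

138 in binary is 10001010, i.e. 138 = 128 + 8 + 2.
242^1 ≡ 242 (mod 691)
242^2 ≡ 242^2 = 58564 ≡ 520 (mod 691)
242^4 ≡ 520^2 = 270400 ≡ 219 (mod 691)
242^8 ≡ 219^2 = 47961 ≡ 282 (mod 691)
242^16 ≡ 282^2 = 79524 ≡ 59 (mod 691)
242^32 ≡ 59^2 = 3481 ≡ 26 (mod 691)
242^64 ≡ 26^2 = 676 (mod 691)
242^128 ≡ 676^2 = 456976 ≡ 225 (mod 691)
242^138 = 242^128 * 242^8 * 242^2 ≡ 225 * 282 * 520 (mod 691).
Accumulate the product:
225 * 282 = 63450 ≡ 569
569 * 520 = 295880 ≡ 132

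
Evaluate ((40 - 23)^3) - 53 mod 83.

46

40 - 23 = 17
(17)^3 ≡ 16 (mod 83)
16 - 53 = -37 ≡ 46 (mod 83)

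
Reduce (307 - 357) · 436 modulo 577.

307 - 357 = -50 ≡ 527 (mod 577)
527 · 436 = 229772 ≡ 126 (mod 577)

126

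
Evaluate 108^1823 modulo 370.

312

1823 in binary is 11100011111, i.e. 1823 = 1024 + 512 + 256 + 16 + 8 + 4 + 2 + 1.
108^1 ≡ 108 (mod 370)
108^2 ≡ 108^2 = 11664 ≡ 194 (mod 370)
108^4 ≡ 194^2 = 37636 ≡ 266 (mod 370)
108^8 ≡ 266^2 = 70756 ≡ 86 (mod 370)
108^16 ≡ 86^2 = 7396 ≡ 366 (mod 370)
108^32 ≡ 366^2 = 133956 ≡ 16 (mod 370)
108^64 ≡ 16^2 = 256 (mod 370)
108^128 ≡ 256^2 = 65536 ≡ 46 (mod 370)
108^256 ≡ 46^2 = 2116 ≡ 266 (mod 370)
108^512 ≡ 266^2 = 70756 ≡ 86 (mod 370)
108^1024 ≡ 86^2 = 7396 ≡ 366 (mod 370)
108^1823 = 108^1024 * 108^512 * 108^256 * 108^16 * 108^8 * 108^4 * 108^2 * 108^1 ≡ 366 * 86 * 266 * 366 * 86 * 266 * 194 * 108 (mod 370).
Accumulate the product:
366 * 86 = 31476 ≡ 26
26 * 266 = 6916 ≡ 256
256 * 366 = 93696 ≡ 86
86 * 86 = 7396 ≡ 366
366 * 266 = 97356 ≡ 46
46 * 194 = 8924 ≡ 44
44 * 108 = 4752 ≡ 312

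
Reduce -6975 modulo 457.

-6975 = -16·457 + 337, so -6975 ≡ 337 (mod 457).

337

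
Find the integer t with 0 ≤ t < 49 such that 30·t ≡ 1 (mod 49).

18

49 = 1×30 + 19
30 = 1×19 + 11
19 = 1×11 + 8
11 = 1×8 + 3
8 = 2×3 + 2
3 = 1×2 + 1
2 = 2×1 + 0
gcd(30, 49) = 1, so the inverse exists.
Back-substitute for 1:
1 = 1×3 − 1×2
  = −1×8 + 3×3
  = 3×11 − 4×8
  = −4×19 + 7×11
  = 7×30 − 11×19
  = −11×49 + 18×30
So 30⁻¹ ≡ 18 (mod 49).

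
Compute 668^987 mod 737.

Compute successive squares:
668^1 ≡ 668 (mod 737)
668^2 ≡ 668^2 = 446224 ≡ 339 (mod 737)
668^4 ≡ 339^2 = 114921 ≡ 686 (mod 737)
668^8 ≡ 686^2 = 470596 ≡ 390 (mod 737)
668^16 ≡ 390^2 = 152100 ≡ 278 (mod 737)
668^32 ≡ 278^2 = 77284 ≡ 636 (mod 737)
668^64 ≡ 636^2 = 404496 ≡ 620 (mod 737)
668^128 ≡ 620^2 = 384400 ≡ 423 (mod 737)
668^256 ≡ 423^2 = 178929 ≡ 575 (mod 737)
668^512 ≡ 575^2 = 330625 ≡ 449 (mod 737)
668^987 = 668^512 * 668^256 * 668^128 * 668^64 * 668^16 * 668^8 * 668^2 * 668^1 ≡ 449 * 575 * 423 * 620 * 278 * 390 * 339 * 668 (mod 737).
Accumulate the product:
449 * 575 = 258175 ≡ 225
225 * 423 = 95175 ≡ 102
102 * 620 = 63240 ≡ 595
595 * 278 = 165410 ≡ 322
322 * 390 = 125580 ≡ 290
290 * 339 = 98310 ≡ 289
289 * 668 = 193052 ≡ 695

695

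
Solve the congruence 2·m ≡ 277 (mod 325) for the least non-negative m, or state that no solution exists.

301

gcd(2, 325) = 1, so a unique solution mod 325 exists.
2⁻¹ ≡ 163 (mod 325).
m ≡ 163·277 ≡ 301 (mod 325).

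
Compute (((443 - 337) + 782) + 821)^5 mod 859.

443 - 337 = 106
106 + 782 = 888 ≡ 29 (mod 859)
29 + 821 = 850
(850)^5 ≡ 222 (mod 859)

222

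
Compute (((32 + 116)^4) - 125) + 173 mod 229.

36

32 + 116 = 148
(148)^4 ≡ 217 (mod 229)
217 - 125 = 92
92 + 173 = 265 ≡ 36 (mod 229)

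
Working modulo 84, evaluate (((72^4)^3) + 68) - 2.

(72)^4 ≡ 72 (mod 84)
(72)^3 ≡ 36 (mod 84)
36 + 68 = 104 ≡ 20 (mod 84)
20 - 2 = 18

18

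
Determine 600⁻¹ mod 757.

135

757 = 1×600 + 157
600 = 3×157 + 129
157 = 1×129 + 28
129 = 4×28 + 17
28 = 1×17 + 11
17 = 1×11 + 6
11 = 1×6 + 5
6 = 1×5 + 1
5 = 5×1 + 0
gcd(600, 757) = 1, so the inverse exists.
Bézout: 1 = −107×757 + 135×600.
So 600⁻¹ ≡ 135 (mod 757).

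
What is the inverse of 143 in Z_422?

422 = 2*143 + 136
143 = 1*136 + 7
136 = 19*7 + 3
7 = 2*3 + 1
3 = 3*1 + 0
gcd(143, 422) = 1, so the inverse exists.
Back-substitute for 1:
1 = 1*7 − 2*3
  = −2*136 + 39*7
  = 39*143 − 41*136
  = −41*422 + 121*143
So 143⁻¹ ≡ 121 (mod 422).

121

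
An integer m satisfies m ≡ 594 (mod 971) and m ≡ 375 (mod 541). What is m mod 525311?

414240

971⁻¹ mod 541: 971×502 ≡ 1 (mod 541), so 971⁻¹ ≡ 502.
m = 594 + 971×((375 − 594)×502 mod 541) = 594 + 971×426 = 414240.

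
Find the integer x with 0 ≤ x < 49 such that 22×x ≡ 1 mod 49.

49 = 2×22 + 5
22 = 4×5 + 2
5 = 2×2 + 1
2 = 2×1 + 0
gcd(22, 49) = 1, so the inverse exists.
Bézout: 1 = 9×49 − 20×22.
So 22⁻¹ ≡ −20 ≡ 29 (mod 49).

29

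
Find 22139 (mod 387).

22139 = 57*387 + 80, so 22139 ≡ 80 (mod 387).

80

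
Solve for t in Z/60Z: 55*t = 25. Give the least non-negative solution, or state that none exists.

gcd(55, 60) = 5, and 5 | 25, so solutions exist.
Divide through by 5: 11*t ≡ 5 mod 12.
11⁻¹ ≡ 11 (mod 12).
t ≡ 11*5 ≡ 7 (mod 12).
The smallest non-negative solution is t = 7.

7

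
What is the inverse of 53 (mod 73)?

62

Run the extended Euclidean algorithm:
73 = 1*53 + 20
53 = 2*20 + 13
20 = 1*13 + 7
13 = 1*7 + 6
7 = 1*6 + 1
6 = 6*1 + 0
gcd(53, 73) = 1, so the inverse exists.
Back-substitute for 1:
1 = 1*7 − 1*6
  = −1*13 + 2*7
  = 2*20 − 3*13
  = −3*53 + 8*20
  = 8*73 − 11*53
So 53⁻¹ ≡ −11 ≡ 62 (mod 73).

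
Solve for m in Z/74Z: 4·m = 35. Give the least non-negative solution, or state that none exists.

gcd(4, 74) = 2, and 2 does not divide 35.
So the congruence has no solution.

no solution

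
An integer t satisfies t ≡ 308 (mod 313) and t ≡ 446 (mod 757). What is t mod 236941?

227546

313⁻¹ mod 757: 313×104 ≡ 1 (mod 757), so 313⁻¹ ≡ 104.
t = 308 + 313×((446 − 308)×104 mod 757) = 308 + 313×726 = 227546.
Check: 227546 mod 313 = 308, 227546 mod 757 = 446. ✓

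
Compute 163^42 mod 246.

Compute successive squares:
163^1 ≡ 163 (mod 246)
163^2 ≡ 163^2 = 26569 ≡ 1 (mod 246)
163^4 ≡ 1^2 = 1 (mod 246)
163^8 ≡ 1^2 = 1 (mod 246)
163^16 ≡ 1^2 = 1 (mod 246)
163^32 ≡ 1^2 = 1 (mod 246)
163^42 = 163^32 × 163^8 × 163^2 ≡ 1 × 1 × 1 (mod 246).
Accumulate the product:
1 × 1 = 1
1 × 1 = 1

1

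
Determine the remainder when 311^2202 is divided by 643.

616

Compute successive squares:
311^1 ≡ 311 (mod 643)
311^2 ≡ 311^2 = 96721 ≡ 271 (mod 643)
311^4 ≡ 271^2 = 73441 ≡ 139 (mod 643)
311^8 ≡ 139^2 = 19321 ≡ 31 (mod 643)
311^16 ≡ 31^2 = 961 ≡ 318 (mod 643)
311^32 ≡ 318^2 = 101124 ≡ 173 (mod 643)
311^64 ≡ 173^2 = 29929 ≡ 351 (mod 643)
311^128 ≡ 351^2 = 123201 ≡ 388 (mod 643)
311^256 ≡ 388^2 = 150544 ≡ 82 (mod 643)
311^512 ≡ 82^2 = 6724 ≡ 294 (mod 643)
311^1024 ≡ 294^2 = 86436 ≡ 274 (mod 643)
311^2048 ≡ 274^2 = 75076 ≡ 488 (mod 643)
311^2202 = 311^2048 · 311^128 · 311^16 · 311^8 · 311^2 ≡ 488 · 388 · 318 · 31 · 271 (mod 643).
Accumulate the product:
488 · 388 = 189344 ≡ 302
302 · 318 = 96036 ≡ 229
229 · 31 = 7099 ≡ 26
26 · 271 = 7046 ≡ 616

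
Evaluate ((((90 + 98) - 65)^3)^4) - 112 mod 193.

31

90 + 98 = 188
188 - 65 = 123
(123)^3 ≡ 154 (mod 193)
(154)^4 ≡ 143 (mod 193)
143 - 112 = 31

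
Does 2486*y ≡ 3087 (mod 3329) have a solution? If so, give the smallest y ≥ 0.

gcd(2486, 3329) = 1, so a unique solution mod 3329 exists.
2486⁻¹ ≡ 387 (mod 3329).
y ≡ 387*3087 ≡ 2887 (mod 3329).

2887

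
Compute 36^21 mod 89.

Using repeated squaring:
21 in binary is 10101, i.e. 21 = 16 + 4 + 1.
36^1 ≡ 36 (mod 89)
36^2 ≡ 36^2 = 1296 ≡ 50 (mod 89)
36^4 ≡ 50^2 = 2500 ≡ 8 (mod 89)
36^8 ≡ 8^2 = 64 (mod 89)
36^16 ≡ 64^2 = 4096 ≡ 2 (mod 89)
36^21 = 36^16 · 36^4 · 36^1 ≡ 2 · 8 · 36 (mod 89).
Accumulate the product:
2 · 8 = 16
16 · 36 = 576 ≡ 42

42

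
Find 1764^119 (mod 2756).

119 in binary is 1110111, i.e. 119 = 64 + 32 + 16 + 4 + 2 + 1.
1764^1 ≡ 1764 (mod 2756)
1764^2 ≡ 1764^2 = 3111696 ≡ 172 (mod 2756)
1764^4 ≡ 172^2 = 29584 ≡ 2024 (mod 2756)
1764^8 ≡ 2024^2 = 4096576 ≡ 1160 (mod 2756)
1764^16 ≡ 1160^2 = 1345600 ≡ 672 (mod 2756)
1764^32 ≡ 672^2 = 451584 ≡ 2356 (mod 2756)
1764^64 ≡ 2356^2 = 5550736 ≡ 152 (mod 2756)
1764^119 = 1764^64 × 1764^32 × 1764^16 × 1764^4 × 1764^2 × 1764^1 ≡ 152 × 2356 × 672 × 2024 × 172 × 1764 (mod 2756).
Accumulate the product:
152 × 2356 = 358112 ≡ 2588
2588 × 672 = 1739136 ≡ 100
100 × 2024 = 202400 ≡ 1212
1212 × 172 = 208464 ≡ 1764
1764 × 1764 = 3111696 ≡ 172

172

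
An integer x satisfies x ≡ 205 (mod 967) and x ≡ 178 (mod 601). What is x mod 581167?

576537

967⁻¹ mod 601: 967·156 ≡ 1 (mod 601), so 967⁻¹ ≡ 156.
x = 205 + 967·((178 − 205)·156 mod 601) = 205 + 967·596 = 576537.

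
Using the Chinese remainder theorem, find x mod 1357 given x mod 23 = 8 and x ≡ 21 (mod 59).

1319

23⁻¹ mod 59: 23×18 ≡ 1 (mod 59), so 23⁻¹ ≡ 18.
x = 8 + 23×((21 − 8)×18 mod 59) = 8 + 23×57 = 1319.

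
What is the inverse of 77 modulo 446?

446 = 5×77 + 61
77 = 1×61 + 16
61 = 3×16 + 13
16 = 1×13 + 3
13 = 4×3 + 1
3 = 3×1 + 0
gcd(77, 446) = 1, so the inverse exists.
Bézout: 1 = 24×446 − 139×77.
So 77⁻¹ ≡ −139 ≡ 307 (mod 446).

307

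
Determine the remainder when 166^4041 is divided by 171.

Compute successive squares:
166^1 ≡ 166 (mod 171)
166^2 ≡ 166^2 = 27556 ≡ 25 (mod 171)
166^4 ≡ 25^2 = 625 ≡ 112 (mod 171)
166^8 ≡ 112^2 = 12544 ≡ 61 (mod 171)
166^16 ≡ 61^2 = 3721 ≡ 130 (mod 171)
166^32 ≡ 130^2 = 16900 ≡ 142 (mod 171)
166^64 ≡ 142^2 = 20164 ≡ 157 (mod 171)
166^128 ≡ 157^2 = 24649 ≡ 25 (mod 171)
166^256 ≡ 25^2 = 625 ≡ 112 (mod 171)
166^512 ≡ 112^2 = 12544 ≡ 61 (mod 171)
166^1024 ≡ 61^2 = 3721 ≡ 130 (mod 171)
166^2048 ≡ 130^2 = 16900 ≡ 142 (mod 171)
166^4041 = 166^2048 * 166^1024 * 166^512 * 166^256 * 166^128 * 166^64 * 166^8 * 166^1 ≡ 142 * 130 * 61 * 112 * 25 * 157 * 61 * 166 (mod 171).
Accumulate the product:
142 * 130 = 18460 ≡ 163
163 * 61 = 9943 ≡ 25
25 * 112 = 2800 ≡ 64
64 * 25 = 1600 ≡ 61
61 * 157 = 9577 ≡ 1
1 * 61 = 61
61 * 166 = 10126 ≡ 37

37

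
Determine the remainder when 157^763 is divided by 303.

Using repeated squaring:
157^1 ≡ 157 (mod 303)
157^2 ≡ 157^2 = 24649 ≡ 106 (mod 303)
157^4 ≡ 106^2 = 11236 ≡ 25 (mod 303)
157^8 ≡ 25^2 = 625 ≡ 19 (mod 303)
157^16 ≡ 19^2 = 361 ≡ 58 (mod 303)
157^32 ≡ 58^2 = 3364 ≡ 31 (mod 303)
157^64 ≡ 31^2 = 961 ≡ 52 (mod 303)
157^128 ≡ 52^2 = 2704 ≡ 280 (mod 303)
157^256 ≡ 280^2 = 78400 ≡ 226 (mod 303)
157^512 ≡ 226^2 = 51076 ≡ 172 (mod 303)
157^763 = 157^512 · 157^128 · 157^64 · 157^32 · 157^16 · 157^8 · 157^2 · 157^1 ≡ 172 · 280 · 52 · 31 · 58 · 19 · 106 · 157 (mod 303).
Accumulate the product:
172 · 280 = 48160 ≡ 286
286 · 52 = 14872 ≡ 25
25 · 31 = 775 ≡ 169
169 · 58 = 9802 ≡ 106
106 · 19 = 2014 ≡ 196
196 · 106 = 20776 ≡ 172
172 · 157 = 27004 ≡ 37

37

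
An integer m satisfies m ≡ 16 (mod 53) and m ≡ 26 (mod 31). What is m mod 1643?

53⁻¹ mod 31: 53·24 ≡ 1 (mod 31), so 53⁻¹ ≡ 24.
m = 16 + 53·((26 − 16)·24 mod 31) = 16 + 53·23 = 1235.
Check: 1235 mod 53 = 16, 1235 mod 31 = 26. ✓

1235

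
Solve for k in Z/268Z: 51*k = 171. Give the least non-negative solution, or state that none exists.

161

gcd(51, 268) = 1, so a unique solution mod 268 exists.
51⁻¹ ≡ 247 (mod 268).
k ≡ 247*171 ≡ 161 (mod 268).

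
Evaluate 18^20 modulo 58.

20

20 in binary is 10100, i.e. 20 = 16 + 4.
18^1 ≡ 18 (mod 58)
18^2 ≡ 18^2 = 324 ≡ 34 (mod 58)
18^4 ≡ 34^2 = 1156 ≡ 54 (mod 58)
18^8 ≡ 54^2 = 2916 ≡ 16 (mod 58)
18^16 ≡ 16^2 = 256 ≡ 24 (mod 58)
18^20 = 18^16 × 18^4 ≡ 24 × 54 (mod 58).
24 × 54 = 1296 ≡ 20 (mod 58).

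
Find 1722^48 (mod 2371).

1008

48 in binary is 110000, i.e. 48 = 32 + 16.
1722^1 ≡ 1722 (mod 2371)
1722^2 ≡ 1722^2 = 2965284 ≡ 1534 (mod 2371)
1722^4 ≡ 1534^2 = 2353156 ≡ 1124 (mod 2371)
1722^8 ≡ 1124^2 = 1263376 ≡ 2004 (mod 2371)
1722^16 ≡ 2004^2 = 4016016 ≡ 1913 (mod 2371)
1722^32 ≡ 1913^2 = 3659569 ≡ 1116 (mod 2371)
1722^48 = 1722^32 × 1722^16 ≡ 1116 × 1913 (mod 2371).
1116 × 1913 = 2134908 ≡ 1008 (mod 2371).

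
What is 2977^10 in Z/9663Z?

6061

Using repeated squaring:
10 in binary is 1010, i.e. 10 = 8 + 2.
2977^1 ≡ 2977 (mod 9663)
2977^2 ≡ 2977^2 = 8862529 ≡ 1558 (mod 9663)
2977^4 ≡ 1558^2 = 2427364 ≡ 1951 (mod 9663)
2977^8 ≡ 1951^2 = 3806401 ≡ 8842 (mod 9663)
2977^10 = 2977^8 × 2977^2 ≡ 8842 × 1558 (mod 9663).
8842 × 1558 = 13775836 ≡ 6061 (mod 9663).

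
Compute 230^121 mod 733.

230^1 ≡ 230 (mod 733)
230^2 ≡ 230^2 = 52900 ≡ 124 (mod 733)
230^4 ≡ 124^2 = 15376 ≡ 716 (mod 733)
230^8 ≡ 716^2 = 512656 ≡ 289 (mod 733)
230^16 ≡ 289^2 = 83521 ≡ 692 (mod 733)
230^32 ≡ 692^2 = 478864 ≡ 215 (mod 733)
230^64 ≡ 215^2 = 46225 ≡ 46 (mod 733)
230^121 = 230^64 · 230^32 · 230^16 · 230^8 · 230^1 ≡ 46 · 215 · 692 · 289 · 230 (mod 733).
Accumulate the product:
46 · 215 = 9890 ≡ 361
361 · 692 = 249812 ≡ 592
592 · 289 = 171088 ≡ 299
299 · 230 = 68770 ≡ 601

601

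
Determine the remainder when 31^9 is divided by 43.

By square-and-multiply:
9 in binary is 1001, i.e. 9 = 8 + 1.
31^1 ≡ 31 (mod 43)
31^2 ≡ 31^2 = 961 ≡ 15 (mod 43)
31^4 ≡ 15^2 = 225 ≡ 10 (mod 43)
31^8 ≡ 10^2 = 100 ≡ 14 (mod 43)
31^9 = 31^8 * 31^1 ≡ 14 * 31 (mod 43).
14 * 31 = 434 ≡ 4 (mod 43).

4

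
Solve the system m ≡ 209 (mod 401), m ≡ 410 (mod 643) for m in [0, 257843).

239606

401⁻¹ mod 643: 401*550 ≡ 1 (mod 643), so 401⁻¹ ≡ 550.
m = 209 + 401*((410 − 209)*550 mod 643) = 209 + 401*597 = 239606.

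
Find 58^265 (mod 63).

58

265 in binary is 100001001, i.e. 265 = 256 + 8 + 1.
58^1 ≡ 58 (mod 63)
58^2 ≡ 58^2 = 3364 ≡ 25 (mod 63)
58^4 ≡ 25^2 = 625 ≡ 58 (mod 63)
58^8 ≡ 58^2 = 3364 ≡ 25 (mod 63)
58^16 ≡ 25^2 = 625 ≡ 58 (mod 63)
58^32 ≡ 58^2 = 3364 ≡ 25 (mod 63)
58^64 ≡ 25^2 = 625 ≡ 58 (mod 63)
58^128 ≡ 58^2 = 3364 ≡ 25 (mod 63)
58^256 ≡ 25^2 = 625 ≡ 58 (mod 63)
58^265 = 58^256 · 58^8 · 58^1 ≡ 58 · 25 · 58 (mod 63).
Accumulate the product:
58 · 25 = 1450 ≡ 1
1 · 58 = 58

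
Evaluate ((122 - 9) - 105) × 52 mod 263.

153

122 - 9 = 113
113 - 105 = 8
8 × 52 = 416 ≡ 153 (mod 263)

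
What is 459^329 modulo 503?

459^1 ≡ 459 (mod 503)
459^2 ≡ 459^2 = 210681 ≡ 427 (mod 503)
459^4 ≡ 427^2 = 182329 ≡ 243 (mod 503)
459^8 ≡ 243^2 = 59049 ≡ 198 (mod 503)
459^16 ≡ 198^2 = 39204 ≡ 473 (mod 503)
459^32 ≡ 473^2 = 223729 ≡ 397 (mod 503)
459^64 ≡ 397^2 = 157609 ≡ 170 (mod 503)
459^128 ≡ 170^2 = 28900 ≡ 229 (mod 503)
459^256 ≡ 229^2 = 52441 ≡ 129 (mod 503)
459^329 = 459^256 × 459^64 × 459^8 × 459^1 ≡ 129 × 170 × 198 × 459 (mod 503).
Accumulate the product:
129 × 170 = 21930 ≡ 301
301 × 198 = 59598 ≡ 244
244 × 459 = 111996 ≡ 330

330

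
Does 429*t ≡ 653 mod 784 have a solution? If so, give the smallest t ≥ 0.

113

gcd(429, 784) = 1, so a unique solution mod 784 exists.
429⁻¹ ≡ 53 (mod 784).
t ≡ 53*653 ≡ 113 (mod 784).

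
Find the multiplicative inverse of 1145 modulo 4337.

3284

Run the extended Euclidean algorithm:
4337 = 3×1145 + 902
1145 = 1×902 + 243
902 = 3×243 + 173
243 = 1×173 + 70
173 = 2×70 + 33
70 = 2×33 + 4
33 = 8×4 + 1
4 = 4×1 + 0
gcd(1145, 4337) = 1, so the inverse exists.
Back-substitute for 1:
1 = 1×33 − 8×4
  = −8×70 + 17×33
  = 17×173 − 42×70
  = −42×243 + 59×173
  = 59×902 − 219×243
  = −219×1145 + 278×902
  = 278×4337 − 1053×1145
So 1145⁻¹ ≡ −1053 ≡ 3284 (mod 4337).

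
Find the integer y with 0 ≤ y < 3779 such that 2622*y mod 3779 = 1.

3779 = 1×2622 + 1157
2622 = 2×1157 + 308
1157 = 3×308 + 233
308 = 1×233 + 75
233 = 3×75 + 8
75 = 9×8 + 3
8 = 2×3 + 2
3 = 1×2 + 1
2 = 2×1 + 0
gcd(2622, 3779) = 1, so the inverse exists.
Bézout: 1 = −979×3779 + 1411×2622.
So 2622⁻¹ ≡ 1411 (mod 3779).

1411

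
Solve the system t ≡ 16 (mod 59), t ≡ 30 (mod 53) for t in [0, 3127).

59⁻¹ mod 53: 59·9 ≡ 1 (mod 53), so 59⁻¹ ≡ 9.
t = 16 + 59·((30 − 16)·9 mod 53) = 16 + 59·20 = 1196.
Check: 1196 mod 59 = 16, 1196 mod 53 = 30. ✓

1196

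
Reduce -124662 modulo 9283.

-124662 = -14*9283 + 5300, so -124662 ≡ 5300 (mod 9283).

5300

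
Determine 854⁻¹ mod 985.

Apply the Euclidean algorithm and back-substitute:
985 = 1·854 + 131
854 = 6·131 + 68
131 = 1·68 + 63
68 = 1·63 + 5
63 = 12·5 + 3
5 = 1·3 + 2
3 = 1·2 + 1
2 = 2·1 + 0
gcd(854, 985) = 1, so the inverse exists.
Bézout: 1 = 339·985 − 391·854.
So 854⁻¹ ≡ −391 ≡ 594 (mod 985).

594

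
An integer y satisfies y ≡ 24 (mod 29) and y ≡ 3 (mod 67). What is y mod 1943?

807

29⁻¹ mod 67: 29×37 ≡ 1 (mod 67), so 29⁻¹ ≡ 37.
y = 24 + 29×((3 − 24)×37 mod 67) = 24 + 29×27 = 807.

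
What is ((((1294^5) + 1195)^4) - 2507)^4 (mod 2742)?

(1294)^5 ≡ 1708 (mod 2742)
1708 + 1195 = 2903 ≡ 161 (mod 2742)
(161)^4 ≡ 1303 (mod 2742)
1303 - 2507 = -1204 ≡ 1538 (mod 2742)
(1538)^4 ≡ 1972 (mod 2742)

1972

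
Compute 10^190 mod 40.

0

Using repeated squaring:
190 in binary is 10111110, i.e. 190 = 128 + 32 + 16 + 8 + 4 + 2.
10^1 ≡ 10 (mod 40)
10^2 ≡ 10^2 = 100 ≡ 20 (mod 40)
10^4 ≡ 20^2 = 400 ≡ 0 (mod 40)
10^8 ≡ 0^2 = 0 (mod 40)
10^16 ≡ 0^2 = 0 (mod 40)
10^32 ≡ 0^2 = 0 (mod 40)
10^64 ≡ 0^2 = 0 (mod 40)
10^128 ≡ 0^2 = 0 (mod 40)
10^190 = 10^128 × 10^32 × 10^16 × 10^8 × 10^4 × 10^2 ≡ 0 × 0 × 0 × 0 × 0 × 20 (mod 40).
Accumulate the product:
0 × 0 = 0
0 × 0 = 0
0 × 0 = 0
0 × 0 = 0
0 × 20 = 0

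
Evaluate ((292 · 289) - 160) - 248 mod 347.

292 · 289 = 84388 ≡ 67 (mod 347)
67 - 160 = -93 ≡ 254 (mod 347)
254 - 248 = 6

6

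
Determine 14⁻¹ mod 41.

3

By the extended Euclidean algorithm:
41 = 2·14 + 13
14 = 1·13 + 1
13 = 13·1 + 0
gcd(14, 41) = 1, so the inverse exists.
Bézout: 1 = −1·41 + 3·14.
So 14⁻¹ ≡ 3 (mod 41).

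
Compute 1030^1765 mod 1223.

1119

Using repeated squaring:
1765 in binary is 11011100101, i.e. 1765 = 1024 + 512 + 128 + 64 + 32 + 4 + 1.
1030^1 ≡ 1030 (mod 1223)
1030^2 ≡ 1030^2 = 1060900 ≡ 559 (mod 1223)
1030^4 ≡ 559^2 = 312481 ≡ 616 (mod 1223)
1030^8 ≡ 616^2 = 379456 ≡ 326 (mod 1223)
1030^16 ≡ 326^2 = 106276 ≡ 1098 (mod 1223)
1030^32 ≡ 1098^2 = 1205604 ≡ 949 (mod 1223)
1030^64 ≡ 949^2 = 900601 ≡ 473 (mod 1223)
1030^128 ≡ 473^2 = 223729 ≡ 1143 (mod 1223)
1030^256 ≡ 1143^2 = 1306449 ≡ 285 (mod 1223)
1030^512 ≡ 285^2 = 81225 ≡ 507 (mod 1223)
1030^1024 ≡ 507^2 = 257049 ≡ 219 (mod 1223)
1030^1765 = 1030^1024 × 1030^512 × 1030^128 × 1030^64 × 1030^32 × 1030^4 × 1030^1 ≡ 219 × 507 × 1143 × 473 × 949 × 616 × 1030 (mod 1223).
Accumulate the product:
219 × 507 = 111033 ≡ 963
963 × 1143 = 1100709 ≡ 9
9 × 473 = 4257 ≡ 588
588 × 949 = 558012 ≡ 324
324 × 616 = 199584 ≡ 235
235 × 1030 = 242050 ≡ 1119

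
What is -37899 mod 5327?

-37899 = -8*5327 + 4717, so -37899 ≡ 4717 (mod 5327).

4717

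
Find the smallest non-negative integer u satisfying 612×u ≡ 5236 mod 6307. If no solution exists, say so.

91

gcd(612, 6307) = 17, and 17 | 5236, so solutions exist.
Divide through by 17: 36×u = 308 (mod 371).
36⁻¹ ≡ 134 (mod 371).
u ≡ 134×308 ≡ 91 (mod 371).
The smallest non-negative solution is u = 91.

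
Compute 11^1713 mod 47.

39

By square-and-multiply:
11^1 ≡ 11 (mod 47)
11^2 ≡ 11^2 = 121 ≡ 27 (mod 47)
11^4 ≡ 27^2 = 729 ≡ 24 (mod 47)
11^8 ≡ 24^2 = 576 ≡ 12 (mod 47)
11^16 ≡ 12^2 = 144 ≡ 3 (mod 47)
11^32 ≡ 3^2 = 9 (mod 47)
11^64 ≡ 9^2 = 81 ≡ 34 (mod 47)
11^128 ≡ 34^2 = 1156 ≡ 28 (mod 47)
11^256 ≡ 28^2 = 784 ≡ 32 (mod 47)
11^512 ≡ 32^2 = 1024 ≡ 37 (mod 47)
11^1024 ≡ 37^2 = 1369 ≡ 6 (mod 47)
11^1713 = 11^1024 × 11^512 × 11^128 × 11^32 × 11^16 × 11^1 ≡ 6 × 37 × 28 × 9 × 3 × 11 (mod 47).
Accumulate the product:
6 × 37 = 222 ≡ 34
34 × 28 = 952 ≡ 12
12 × 9 = 108 ≡ 14
14 × 3 = 42
42 × 11 = 462 ≡ 39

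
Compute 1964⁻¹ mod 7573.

By the extended Euclidean algorithm:
7573 = 3×1964 + 1681
1964 = 1×1681 + 283
1681 = 5×283 + 266
283 = 1×266 + 17
266 = 15×17 + 11
17 = 1×11 + 6
11 = 1×6 + 5
6 = 1×5 + 1
5 = 5×1 + 0
gcd(1964, 7573) = 1, so the inverse exists.
Back-substitute for 1:
1 = 1×6 − 1×5
  = −1×11 + 2×6
  = 2×17 − 3×11
  = −3×266 + 47×17
  = 47×283 − 50×266
  = −50×1681 + 297×283
  = 297×1964 − 347×1681
  = −347×7573 + 1338×1964
So 1964⁻¹ ≡ 1338 (mod 7573).

1338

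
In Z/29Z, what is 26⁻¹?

29 = 1×26 + 3
26 = 8×3 + 2
3 = 1×2 + 1
2 = 2×1 + 0
gcd(26, 29) = 1, so the inverse exists.
Back-substitute for 1:
1 = 1×3 − 1×2
  = −1×26 + 9×3
  = 9×29 − 10×26
So 26⁻¹ ≡ −10 ≡ 19 (mod 29).

19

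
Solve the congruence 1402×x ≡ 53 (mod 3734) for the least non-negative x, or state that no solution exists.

no solution

gcd(1402, 3734) = 2, and 2 does not divide 53.
So the congruence has no solution.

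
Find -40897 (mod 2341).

-40897 = -18·2341 + 1241, so -40897 ≡ 1241 (mod 2341).

1241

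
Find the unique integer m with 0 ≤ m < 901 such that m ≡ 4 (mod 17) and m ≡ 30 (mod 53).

242

17⁻¹ mod 53: 17*25 ≡ 1 (mod 53), so 17⁻¹ ≡ 25.
m = 4 + 17*((30 − 4)*25 mod 53) = 4 + 17*14 = 242.
Check: 242 mod 17 = 4, 242 mod 53 = 30. ✓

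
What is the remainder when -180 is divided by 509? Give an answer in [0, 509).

-180 = -1×509 + 329, so -180 ≡ 329 (mod 509).

329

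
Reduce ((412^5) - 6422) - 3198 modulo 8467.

(412)^5 ≡ 78 (mod 8467)
78 - 6422 = -6344 ≡ 2123 (mod 8467)
2123 - 3198 = -1075 ≡ 7392 (mod 8467)

7392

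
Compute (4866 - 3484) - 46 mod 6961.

4866 - 3484 = 1382
1382 - 46 = 1336

1336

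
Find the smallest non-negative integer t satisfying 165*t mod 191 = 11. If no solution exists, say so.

gcd(165, 191) = 1, so a unique solution mod 191 exists.
165⁻¹ ≡ 22 (mod 191).
t ≡ 22*11 ≡ 51 (mod 191).

51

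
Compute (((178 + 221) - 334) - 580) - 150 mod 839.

178 + 221 = 399
399 - 334 = 65
65 - 580 = -515 ≡ 324 (mod 839)
324 - 150 = 174

174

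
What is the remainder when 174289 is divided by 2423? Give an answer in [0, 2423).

2256

174289 = 71*2423 + 2256, so 174289 ≡ 2256 (mod 2423).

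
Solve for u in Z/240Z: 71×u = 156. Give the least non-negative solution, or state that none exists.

36

gcd(71, 240) = 1, so a unique solution mod 240 exists.
71⁻¹ ≡ 71 (mod 240).
u ≡ 71×156 ≡ 36 (mod 240).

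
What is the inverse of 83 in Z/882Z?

797

882 = 10×83 + 52
83 = 1×52 + 31
52 = 1×31 + 21
31 = 1×21 + 10
21 = 2×10 + 1
10 = 10×1 + 0
gcd(83, 882) = 1, so the inverse exists.
Back-substitute for 1:
1 = 1×21 − 2×10
  = −2×31 + 3×21
  = 3×52 − 5×31
  = −5×83 + 8×52
  = 8×882 − 85×83
So 83⁻¹ ≡ −85 ≡ 797 (mod 882).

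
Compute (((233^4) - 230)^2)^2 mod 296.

81

(233)^4 ≡ 137 (mod 296)
137 - 230 = -93 ≡ 203 (mod 296)
(203)^2 ≡ 65 (mod 296)
(65)^2 ≡ 81 (mod 296)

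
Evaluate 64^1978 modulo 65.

1978 in binary is 11110111010, i.e. 1978 = 1024 + 512 + 256 + 128 + 32 + 16 + 8 + 2.
64^1 ≡ 64 (mod 65)
64^2 ≡ 64^2 = 4096 ≡ 1 (mod 65)
64^4 ≡ 1^2 = 1 (mod 65)
64^8 ≡ 1^2 = 1 (mod 65)
64^16 ≡ 1^2 = 1 (mod 65)
64^32 ≡ 1^2 = 1 (mod 65)
64^64 ≡ 1^2 = 1 (mod 65)
64^128 ≡ 1^2 = 1 (mod 65)
64^256 ≡ 1^2 = 1 (mod 65)
64^512 ≡ 1^2 = 1 (mod 65)
64^1024 ≡ 1^2 = 1 (mod 65)
64^1978 = 64^1024 * 64^512 * 64^256 * 64^128 * 64^32 * 64^16 * 64^8 * 64^2 ≡ 1 * 1 * 1 * 1 * 1 * 1 * 1 * 1 (mod 65).
Accumulate the product:
1 * 1 = 1
1 * 1 = 1
1 * 1 = 1
1 * 1 = 1
1 * 1 = 1
1 * 1 = 1
1 * 1 = 1

1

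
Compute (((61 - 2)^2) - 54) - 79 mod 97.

50

61 - 2 = 59
(59)^2 ≡ 86 (mod 97)
86 - 54 = 32
32 - 79 = -47 ≡ 50 (mod 97)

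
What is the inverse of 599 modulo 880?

119

880 = 1×599 + 281
599 = 2×281 + 37
281 = 7×37 + 22
37 = 1×22 + 15
22 = 1×15 + 7
15 = 2×7 + 1
7 = 7×1 + 0
gcd(599, 880) = 1, so the inverse exists.
Back-substitute for 1:
1 = 1×15 − 2×7
  = −2×22 + 3×15
  = 3×37 − 5×22
  = −5×281 + 38×37
  = 38×599 − 81×281
  = −81×880 + 119×599
So 599⁻¹ ≡ 119 (mod 880).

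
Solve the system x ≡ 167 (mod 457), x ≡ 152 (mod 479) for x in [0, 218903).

30329

457⁻¹ mod 479: 457×283 ≡ 1 (mod 479), so 457⁻¹ ≡ 283.
x = 167 + 457×((152 − 167)×283 mod 479) = 167 + 457×66 = 30329.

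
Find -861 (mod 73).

15

-861 = -12*73 + 15, so -861 ≡ 15 (mod 73).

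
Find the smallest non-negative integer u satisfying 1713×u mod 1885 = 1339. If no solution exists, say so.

gcd(1713, 1885) = 1, so a unique solution mod 1885 exists.
1713⁻¹ ≡ 537 (mod 1885).
u ≡ 537×1339 ≡ 858 (mod 1885).

858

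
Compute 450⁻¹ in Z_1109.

520

1109 = 2·450 + 209
450 = 2·209 + 32
209 = 6·32 + 17
32 = 1·17 + 15
17 = 1·15 + 2
15 = 7·2 + 1
2 = 2·1 + 0
gcd(450, 1109) = 1, so the inverse exists.
Back-substitute for 1:
1 = 1·15 − 7·2
  = −7·17 + 8·15
  = 8·32 − 15·17
  = −15·209 + 98·32
  = 98·450 − 211·209
  = −211·1109 + 520·450
So 450⁻¹ ≡ 520 (mod 1109).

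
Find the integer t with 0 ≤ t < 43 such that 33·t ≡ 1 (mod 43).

By the extended Euclidean algorithm:
43 = 1*33 + 10
33 = 3*10 + 3
10 = 3*3 + 1
3 = 3*1 + 0
gcd(33, 43) = 1, so the inverse exists.
Bézout: 1 = 10*43 − 13*33.
So 33⁻¹ ≡ −13 ≡ 30 (mod 43).

30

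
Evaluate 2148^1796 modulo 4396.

1268

By square-and-multiply:
1796 in binary is 11100000100, i.e. 1796 = 1024 + 512 + 256 + 4.
2148^1 ≡ 2148 (mod 4396)
2148^2 ≡ 2148^2 = 4613904 ≡ 2500 (mod 4396)
2148^4 ≡ 2500^2 = 6250000 ≡ 3284 (mod 4396)
2148^8 ≡ 3284^2 = 10784656 ≡ 1268 (mod 4396)
2148^16 ≡ 1268^2 = 1607824 ≡ 3284 (mod 4396)
2148^32 ≡ 3284^2 = 10784656 ≡ 1268 (mod 4396)
2148^64 ≡ 1268^2 = 1607824 ≡ 3284 (mod 4396)
2148^128 ≡ 3284^2 = 10784656 ≡ 1268 (mod 4396)
2148^256 ≡ 1268^2 = 1607824 ≡ 3284 (mod 4396)
2148^512 ≡ 3284^2 = 10784656 ≡ 1268 (mod 4396)
2148^1024 ≡ 1268^2 = 1607824 ≡ 3284 (mod 4396)
2148^1796 = 2148^1024 * 2148^512 * 2148^256 * 2148^4 ≡ 3284 * 1268 * 3284 * 3284 (mod 4396).
Accumulate the product:
3284 * 1268 = 4164112 ≡ 1100
1100 * 3284 = 3612400 ≡ 3284
3284 * 3284 = 10784656 ≡ 1268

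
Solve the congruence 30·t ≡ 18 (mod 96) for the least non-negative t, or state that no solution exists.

7

gcd(30, 96) = 6, and 6 | 18, so solutions exist.
Divide through by 6: 5·t ≡ 3 (mod 16).
5⁻¹ ≡ 13 (mod 16).
t ≡ 13·3 ≡ 7 (mod 16).
The smallest non-negative solution is t = 7.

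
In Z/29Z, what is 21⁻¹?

18

29 = 1*21 + 8
21 = 2*8 + 5
8 = 1*5 + 3
5 = 1*3 + 2
3 = 1*2 + 1
2 = 2*1 + 0
gcd(21, 29) = 1, so the inverse exists.
Bézout: 1 = 8*29 − 11*21.
So 21⁻¹ ≡ −11 ≡ 18 (mod 29).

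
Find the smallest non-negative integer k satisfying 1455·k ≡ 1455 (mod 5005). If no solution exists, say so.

gcd(1455, 5005) = 5, and 5 | 1455, so solutions exist.
Divide through by 5: 291·k ≡ 291 (mod 1001).
291⁻¹ ≡ 86 (mod 1001).
k ≡ 86·291 ≡ 1 (mod 1001).
The smallest non-negative solution is k = 1.

1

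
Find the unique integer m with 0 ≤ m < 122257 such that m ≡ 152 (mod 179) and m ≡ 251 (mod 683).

2300

179⁻¹ mod 683: 179×145 ≡ 1 (mod 683), so 179⁻¹ ≡ 145.
m = 152 + 179×((251 − 152)×145 mod 683) = 152 + 179×12 = 2300.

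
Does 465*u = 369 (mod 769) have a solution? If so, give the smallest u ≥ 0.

487

gcd(465, 769) = 1, so a unique solution mod 769 exists.
465⁻¹ ≡ 43 (mod 769).
u ≡ 43*369 ≡ 487 (mod 769).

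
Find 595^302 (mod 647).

By square-and-multiply:
302 in binary is 100101110, i.e. 302 = 256 + 32 + 8 + 4 + 2.
595^1 ≡ 595 (mod 647)
595^2 ≡ 595^2 = 354025 ≡ 116 (mod 647)
595^4 ≡ 116^2 = 13456 ≡ 516 (mod 647)
595^8 ≡ 516^2 = 266256 ≡ 339 (mod 647)
595^16 ≡ 339^2 = 114921 ≡ 402 (mod 647)
595^32 ≡ 402^2 = 161604 ≡ 501 (mod 647)
595^64 ≡ 501^2 = 251001 ≡ 612 (mod 647)
595^128 ≡ 612^2 = 374544 ≡ 578 (mod 647)
595^256 ≡ 578^2 = 334084 ≡ 232 (mod 647)
595^302 = 595^256 · 595^32 · 595^8 · 595^4 · 595^2 ≡ 232 · 501 · 339 · 516 · 116 (mod 647).
Accumulate the product:
232 · 501 = 116232 ≡ 419
419 · 339 = 142041 ≡ 348
348 · 516 = 179568 ≡ 349
349 · 116 = 40484 ≡ 370

370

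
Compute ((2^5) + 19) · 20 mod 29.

(2)^5 ≡ 3 (mod 29)
3 + 19 = 22
22 · 20 = 440 ≡ 5 (mod 29)

5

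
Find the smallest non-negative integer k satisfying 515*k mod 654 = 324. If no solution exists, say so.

gcd(515, 654) = 1, so a unique solution mod 654 exists.
515⁻¹ ≡ 287 (mod 654).
k ≡ 287*324 ≡ 120 (mod 654).

120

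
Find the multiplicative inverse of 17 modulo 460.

460 = 27·17 + 1
17 = 17·1 + 0
gcd(17, 460) = 1, so the inverse exists.
Back-substitute for 1:
1 = 1·460 − 27·17
So 17⁻¹ ≡ −27 ≡ 433 (mod 460).

433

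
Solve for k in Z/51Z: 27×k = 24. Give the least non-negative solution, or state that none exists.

gcd(27, 51) = 3, and 3 | 24, so solutions exist.
Divide through by 3: 9×k ≡ 8 mod 17.
9⁻¹ ≡ 2 (mod 17).
k ≡ 2×8 ≡ 16 (mod 17).
The smallest non-negative solution is k = 16.

16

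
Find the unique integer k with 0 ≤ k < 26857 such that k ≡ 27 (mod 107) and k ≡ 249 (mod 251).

107⁻¹ mod 251: 107×61 ≡ 1 (mod 251), so 107⁻¹ ≡ 61.
k = 27 + 107×((249 − 27)×61 mod 251) = 27 + 107×239 = 25600.
Check: 25600 mod 107 = 27, 25600 mod 251 = 249. ✓

25600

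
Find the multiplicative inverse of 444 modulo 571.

562

Run the extended Euclidean algorithm:
571 = 1×444 + 127
444 = 3×127 + 63
127 = 2×63 + 1
63 = 63×1 + 0
gcd(444, 571) = 1, so the inverse exists.
Back-substitute for 1:
1 = 1×127 − 2×63
  = −2×444 + 7×127
  = 7×571 − 9×444
So 444⁻¹ ≡ −9 ≡ 562 (mod 571).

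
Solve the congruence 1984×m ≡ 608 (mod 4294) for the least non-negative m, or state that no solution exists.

589

gcd(1984, 4294) = 2, and 2 | 608, so solutions exist.
Divide through by 2: 992×m = 304 (mod 2147).
992⁻¹ ≡ 461 (mod 2147).
m ≡ 461×304 ≡ 589 (mod 2147).
The smallest non-negative solution is m = 589.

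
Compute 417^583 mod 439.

Using repeated squaring:
417^1 ≡ 417 (mod 439)
417^2 ≡ 417^2 = 173889 ≡ 45 (mod 439)
417^4 ≡ 45^2 = 2025 ≡ 269 (mod 439)
417^8 ≡ 269^2 = 72361 ≡ 365 (mod 439)
417^16 ≡ 365^2 = 133225 ≡ 208 (mod 439)
417^32 ≡ 208^2 = 43264 ≡ 242 (mod 439)
417^64 ≡ 242^2 = 58564 ≡ 177 (mod 439)
417^128 ≡ 177^2 = 31329 ≡ 160 (mod 439)
417^256 ≡ 160^2 = 25600 ≡ 138 (mod 439)
417^512 ≡ 138^2 = 19044 ≡ 167 (mod 439)
417^583 = 417^512 × 417^64 × 417^4 × 417^2 × 417^1 ≡ 167 × 177 × 269 × 45 × 417 (mod 439).
Accumulate the product:
167 × 177 = 29559 ≡ 146
146 × 269 = 39274 ≡ 203
203 × 45 = 9135 ≡ 355
355 × 417 = 148035 ≡ 92

92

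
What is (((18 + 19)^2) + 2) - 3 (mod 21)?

18 + 19 = 37 ≡ 16 (mod 21)
(16)^2 ≡ 4 (mod 21)
4 + 2 = 6
6 - 3 = 3

3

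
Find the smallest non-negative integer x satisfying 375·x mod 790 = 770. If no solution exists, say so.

80

gcd(375, 790) = 5, and 5 | 770, so solutions exist.
Divide through by 5: 75·x = 154 (mod 158).
75⁻¹ ≡ 59 (mod 158).
x ≡ 59·154 ≡ 80 (mod 158).
The smallest non-negative solution is x = 80.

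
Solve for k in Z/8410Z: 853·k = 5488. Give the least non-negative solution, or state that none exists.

gcd(853, 8410) = 1, so a unique solution mod 8410 exists.
853⁻¹ ≡ 5817 (mod 8410).
k ≡ 5817·5488 ≡ 7746 (mod 8410).

7746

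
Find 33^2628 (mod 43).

11

By square-and-multiply:
33^1 ≡ 33 (mod 43)
33^2 ≡ 33^2 = 1089 ≡ 14 (mod 43)
33^4 ≡ 14^2 = 196 ≡ 24 (mod 43)
33^8 ≡ 24^2 = 576 ≡ 17 (mod 43)
33^16 ≡ 17^2 = 289 ≡ 31 (mod 43)
33^32 ≡ 31^2 = 961 ≡ 15 (mod 43)
33^64 ≡ 15^2 = 225 ≡ 10 (mod 43)
33^128 ≡ 10^2 = 100 ≡ 14 (mod 43)
33^256 ≡ 14^2 = 196 ≡ 24 (mod 43)
33^512 ≡ 24^2 = 576 ≡ 17 (mod 43)
33^1024 ≡ 17^2 = 289 ≡ 31 (mod 43)
33^2048 ≡ 31^2 = 961 ≡ 15 (mod 43)
33^2628 = 33^2048 * 33^512 * 33^64 * 33^4 ≡ 15 * 17 * 10 * 24 (mod 43).
Accumulate the product:
15 * 17 = 255 ≡ 40
40 * 10 = 400 ≡ 13
13 * 24 = 312 ≡ 11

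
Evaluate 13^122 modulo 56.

1

Compute successive squares:
122 in binary is 1111010, i.e. 122 = 64 + 32 + 16 + 8 + 2.
13^1 ≡ 13 (mod 56)
13^2 ≡ 13^2 = 169 ≡ 1 (mod 56)
13^4 ≡ 1^2 = 1 (mod 56)
13^8 ≡ 1^2 = 1 (mod 56)
13^16 ≡ 1^2 = 1 (mod 56)
13^32 ≡ 1^2 = 1 (mod 56)
13^64 ≡ 1^2 = 1 (mod 56)
13^122 = 13^64 · 13^32 · 13^16 · 13^8 · 13^2 ≡ 1 · 1 · 1 · 1 · 1 (mod 56).
Accumulate the product:
1 · 1 = 1
1 · 1 = 1
1 · 1 = 1
1 · 1 = 1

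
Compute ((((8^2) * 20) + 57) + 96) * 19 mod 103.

(8)^2 ≡ 64 (mod 103)
64 * 20 = 1280 ≡ 44 (mod 103)
44 + 57 = 101
101 + 96 = 197 ≡ 94 (mod 103)
94 * 19 = 1786 ≡ 35 (mod 103)

35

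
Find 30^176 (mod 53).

176 in binary is 10110000, i.e. 176 = 128 + 32 + 16.
30^1 ≡ 30 (mod 53)
30^2 ≡ 30^2 = 900 ≡ 52 (mod 53)
30^4 ≡ 52^2 = 2704 ≡ 1 (mod 53)
30^8 ≡ 1^2 = 1 (mod 53)
30^16 ≡ 1^2 = 1 (mod 53)
30^32 ≡ 1^2 = 1 (mod 53)
30^64 ≡ 1^2 = 1 (mod 53)
30^128 ≡ 1^2 = 1 (mod 53)
30^176 = 30^128 × 30^32 × 30^16 ≡ 1 × 1 × 1 (mod 53).
Accumulate the product:
1 × 1 = 1
1 × 1 = 1

1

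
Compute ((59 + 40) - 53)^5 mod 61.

59 + 40 = 99 ≡ 38 (mod 61)
38 - 53 = -15 ≡ 46 (mod 61)
(46)^5 ≡ 14 (mod 61)

14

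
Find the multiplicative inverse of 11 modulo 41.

Apply the Euclidean algorithm and back-substitute:
41 = 3*11 + 8
11 = 1*8 + 3
8 = 2*3 + 2
3 = 1*2 + 1
2 = 2*1 + 0
gcd(11, 41) = 1, so the inverse exists.
Back-substitute for 1:
1 = 1*3 − 1*2
  = −1*8 + 3*3
  = 3*11 − 4*8
  = −4*41 + 15*11
So 11⁻¹ ≡ 15 (mod 41).

15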